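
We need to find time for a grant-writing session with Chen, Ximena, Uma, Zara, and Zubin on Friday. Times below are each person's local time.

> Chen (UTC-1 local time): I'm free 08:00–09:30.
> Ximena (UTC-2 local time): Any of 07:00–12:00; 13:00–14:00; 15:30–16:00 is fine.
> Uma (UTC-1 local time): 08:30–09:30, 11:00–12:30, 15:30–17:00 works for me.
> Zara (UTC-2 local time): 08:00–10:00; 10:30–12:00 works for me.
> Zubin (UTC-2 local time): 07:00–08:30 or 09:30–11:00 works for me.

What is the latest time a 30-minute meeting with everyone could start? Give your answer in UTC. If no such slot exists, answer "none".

Chen in UTC: 09:00-10:30 (add 1h to convert from UTC-1).
Ximena in UTC: 09:00-14:00, 15:00-16:00, 17:30-18:00 (add 2h to convert from UTC-2).
Uma in UTC: 09:30-10:30, 12:00-13:30, 16:30-18:00 (add 1h to convert from UTC-1).
Zara in UTC: 10:00-12:00, 12:30-14:00 (add 2h to convert from UTC-2).
Zubin in UTC: 09:00-10:30, 11:30-13:00 (add 2h to convert from UTC-2).
Chen ∩ Ximena: 09:00-10:30.
Chen ∩ Ximena ∩ Uma: 09:30-10:30.
Chen ∩ Ximena ∩ Uma ∩ Zara: 10:00-10:30.
Chen ∩ Ximena ∩ Uma ∩ Zara ∩ Zubin: 10:00-10:30.
The last common window of at least 30 minutes is 10:00-10:30; a 30-minute meeting can start as late as 10:00 and still end by 10:30.

10:00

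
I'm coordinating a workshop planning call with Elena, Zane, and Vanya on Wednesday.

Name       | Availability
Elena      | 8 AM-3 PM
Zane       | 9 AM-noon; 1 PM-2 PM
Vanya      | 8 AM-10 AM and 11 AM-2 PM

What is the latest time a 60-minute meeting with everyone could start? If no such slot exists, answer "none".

Elena ∩ Zane: 09:00-12:00, 13:00-14:00.
Elena ∩ Zane ∩ Vanya: 09:00-10:00, 11:00-12:00, 13:00-14:00.
Those are the intersection windows.
The last common window of at least 60 minutes is 13:00-14:00; a 60-minute meeting can start as late as 13:00 and still end by 14:00.

13:00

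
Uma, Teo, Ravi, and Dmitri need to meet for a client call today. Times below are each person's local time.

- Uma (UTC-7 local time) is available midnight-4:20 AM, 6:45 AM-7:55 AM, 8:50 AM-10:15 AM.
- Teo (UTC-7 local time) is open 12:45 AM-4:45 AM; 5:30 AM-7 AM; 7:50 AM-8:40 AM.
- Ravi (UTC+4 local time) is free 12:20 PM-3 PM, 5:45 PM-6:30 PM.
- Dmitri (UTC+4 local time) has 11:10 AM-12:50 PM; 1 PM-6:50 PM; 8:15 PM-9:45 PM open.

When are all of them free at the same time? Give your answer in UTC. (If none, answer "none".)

08:20-08:50, 09:00-11:00, 13:45-14:00

Uma in UTC: 07:00-11:20, 13:45-14:55, 15:50-17:15 (add 7h to convert from UTC-7).
Teo in UTC: 07:45-11:45, 12:30-14:00, 14:50-15:40 (add 7h to convert from UTC-7).
Ravi in UTC: 08:20-11:00, 13:45-14:30 (subtract 4h to convert from UTC+4).
Dmitri in UTC: 07:10-08:50, 09:00-14:50, 16:15-17:45 (subtract 4h to convert from UTC+4).
Uma ∩ Teo: 07:45-11:20, 13:45-14:00, 14:50-14:55.
Uma ∩ Teo ∩ Ravi: 08:20-11:00, 13:45-14:00.
Uma ∩ Teo ∩ Ravi ∩ Dmitri: 08:20-08:50, 09:00-11:00, 13:45-14:00.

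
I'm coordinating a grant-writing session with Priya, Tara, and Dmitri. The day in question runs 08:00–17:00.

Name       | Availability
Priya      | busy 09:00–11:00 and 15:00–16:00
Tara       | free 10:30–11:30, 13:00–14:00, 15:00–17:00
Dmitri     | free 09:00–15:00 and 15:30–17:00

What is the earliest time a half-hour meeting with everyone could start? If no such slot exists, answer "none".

Priya free: 08:00-09:00, 11:00-15:00, 16:00-17:00 (invert busy blocks within the working day).
Tara free: 10:30-11:30, 13:00-14:00, 15:00-17:00.
Dmitri free: 09:00-15:00, 15:30-17:00.
Priya ∩ Tara: 11:00-11:30, 13:00-14:00, 16:00-17:00.
Priya ∩ Tara ∩ Dmitri: 11:00-11:30, 13:00-14:00, 16:00-17:00.
Those are the intersection windows.
The first common window of at least 30 minutes is 11:00-11:30, so the earliest start is 11:00.

11:00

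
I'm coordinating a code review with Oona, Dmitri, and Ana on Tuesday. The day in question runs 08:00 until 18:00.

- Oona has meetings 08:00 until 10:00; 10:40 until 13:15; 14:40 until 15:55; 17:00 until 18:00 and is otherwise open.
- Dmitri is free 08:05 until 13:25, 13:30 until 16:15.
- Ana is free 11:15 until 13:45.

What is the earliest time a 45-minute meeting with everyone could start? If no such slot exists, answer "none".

none

Oona free: 10:00-10:40, 13:15-14:40, 15:55-17:00 (invert busy blocks within the working day).
Dmitri free: 08:05-13:25, 13:30-16:15.
Ana free: 11:15-13:45.
Oona ∩ Dmitri: 10:00-10:40, 13:15-13:25, 13:30-14:40, 15:55-16:15.
Oona ∩ Dmitri ∩ Ana: 13:15-13:25, 13:30-13:45.
Those are the intersection windows.
No common window is at least 45 minutes long.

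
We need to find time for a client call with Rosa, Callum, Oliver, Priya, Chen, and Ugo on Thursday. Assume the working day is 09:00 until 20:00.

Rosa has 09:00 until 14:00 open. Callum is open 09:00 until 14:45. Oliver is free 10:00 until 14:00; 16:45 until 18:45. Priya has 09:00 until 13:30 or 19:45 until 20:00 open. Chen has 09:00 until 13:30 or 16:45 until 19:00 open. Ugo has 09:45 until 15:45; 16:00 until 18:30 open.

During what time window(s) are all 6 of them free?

10:00-13:30

Rosa ∩ Callum: 09:00-14:00.
Rosa ∩ Callum ∩ Oliver: 10:00-14:00.
Rosa ∩ Callum ∩ Oliver ∩ Priya: 10:00-13:30.
Rosa ∩ Callum ∩ Oliver ∩ Priya ∩ Chen: 10:00-13:30.
Rosa ∩ Callum ∩ Oliver ∩ Priya ∩ Chen ∩ Ugo: 10:00-13:30.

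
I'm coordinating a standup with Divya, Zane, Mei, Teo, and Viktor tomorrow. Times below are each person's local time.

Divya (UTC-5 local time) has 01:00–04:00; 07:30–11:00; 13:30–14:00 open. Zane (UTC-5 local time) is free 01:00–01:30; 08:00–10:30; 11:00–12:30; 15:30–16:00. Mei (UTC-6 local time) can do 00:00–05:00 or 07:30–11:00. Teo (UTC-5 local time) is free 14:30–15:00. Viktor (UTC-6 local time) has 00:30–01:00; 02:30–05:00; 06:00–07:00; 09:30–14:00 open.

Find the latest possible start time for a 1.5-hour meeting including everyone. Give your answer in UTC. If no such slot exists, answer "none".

Divya in UTC: 06:00-09:00, 12:30-16:00, 18:30-19:00 (add 5h to convert from UTC-5).
Zane in UTC: 06:00-06:30, 13:00-15:30, 16:00-17:30, 20:30-21:00 (add 5h to convert from UTC-5).
Mei in UTC: 06:00-11:00, 13:30-17:00 (add 6h to convert from UTC-6).
Teo in UTC: 19:30-20:00 (add 5h to convert from UTC-5).
Viktor in UTC: 06:30-07:00, 08:30-11:00, 12:00-13:00, 15:30-20:00 (add 6h to convert from UTC-6).
Divya ∩ Zane: 06:00-06:30, 13:00-15:30.
Divya ∩ Zane ∩ Mei: 06:00-06:30, 13:30-15:30.
Divya ∩ Zane ∩ Mei ∩ Teo: ∅.
Divya ∩ Zane ∩ Mei ∩ Teo ∩ Viktor: ∅.
There is no time when everyone is free.
No common window is at least 90 minutes long.

none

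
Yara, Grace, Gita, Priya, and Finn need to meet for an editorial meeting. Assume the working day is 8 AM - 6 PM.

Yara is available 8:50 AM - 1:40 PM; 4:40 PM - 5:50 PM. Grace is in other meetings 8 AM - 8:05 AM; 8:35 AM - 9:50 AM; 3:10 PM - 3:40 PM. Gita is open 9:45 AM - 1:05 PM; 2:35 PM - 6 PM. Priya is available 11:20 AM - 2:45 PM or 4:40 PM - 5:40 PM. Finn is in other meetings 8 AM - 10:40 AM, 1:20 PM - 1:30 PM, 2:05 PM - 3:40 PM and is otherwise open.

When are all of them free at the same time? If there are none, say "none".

11:20-13:05, 16:40-17:40

Yara free: 08:50-13:40, 16:40-17:50.
Grace free: 08:05-08:35, 09:50-15:10, 15:40-18:00 (invert busy blocks within the working day).
Gita free: 09:45-13:05, 14:35-18:00.
Priya free: 11:20-14:45, 16:40-17:40.
Finn free: 10:40-13:20, 13:30-14:05, 15:40-18:00 (invert busy blocks within the working day).
Yara ∩ Grace: 09:50-13:40, 16:40-17:50.
Yara ∩ Grace ∩ Gita: 09:50-13:05, 16:40-17:50.
Yara ∩ Grace ∩ Gita ∩ Priya: 11:20-13:05, 16:40-17:40.
Yara ∩ Grace ∩ Gita ∩ Priya ∩ Finn: 11:20-13:05, 16:40-17:40.
So the common availability across everyone is 11:20-13:05, 16:40-17:40.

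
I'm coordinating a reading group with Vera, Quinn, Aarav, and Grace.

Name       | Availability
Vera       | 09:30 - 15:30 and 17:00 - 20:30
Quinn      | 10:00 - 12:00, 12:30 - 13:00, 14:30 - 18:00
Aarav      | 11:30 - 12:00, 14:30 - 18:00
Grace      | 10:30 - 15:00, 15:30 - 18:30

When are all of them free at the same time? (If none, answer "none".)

11:30-12:00, 14:30-15:00, 17:00-18:00

Vera ∩ Quinn: 10:00-12:00, 12:30-13:00, 14:30-15:30, 17:00-18:00.
Vera ∩ Quinn ∩ Aarav: 11:30-12:00, 14:30-15:30, 17:00-18:00.
Vera ∩ Quinn ∩ Aarav ∩ Grace: 11:30-12:00, 14:30-15:00, 17:00-18:00.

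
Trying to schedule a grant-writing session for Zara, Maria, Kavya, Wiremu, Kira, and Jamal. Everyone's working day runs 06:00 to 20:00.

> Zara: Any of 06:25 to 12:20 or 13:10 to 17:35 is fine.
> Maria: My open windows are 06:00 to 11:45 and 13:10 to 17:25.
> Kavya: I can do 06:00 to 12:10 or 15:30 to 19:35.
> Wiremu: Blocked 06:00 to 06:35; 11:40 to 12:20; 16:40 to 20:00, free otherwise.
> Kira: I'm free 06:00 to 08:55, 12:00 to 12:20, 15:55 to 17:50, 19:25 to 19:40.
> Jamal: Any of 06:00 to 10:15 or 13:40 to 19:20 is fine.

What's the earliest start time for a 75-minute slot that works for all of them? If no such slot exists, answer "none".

06:35

Zara free: 06:25-12:20, 13:10-17:35.
Maria free: 06:00-11:45, 13:10-17:25.
Kavya free: 06:00-12:10, 15:30-19:35.
Wiremu free: 06:35-11:40, 12:20-16:40 (invert busy blocks within the working day).
Kira free: 06:00-08:55, 12:00-12:20, 15:55-17:50, 19:25-19:40.
Jamal free: 06:00-10:15, 13:40-19:20.
Zara ∩ Maria: 06:25-11:45, 13:10-17:25.
Zara ∩ Maria ∩ Kavya: 06:25-11:45, 15:30-17:25.
Zara ∩ Maria ∩ Kavya ∩ Wiremu: 06:35-11:40, 15:30-16:40.
Zara ∩ Maria ∩ Kavya ∩ Wiremu ∩ Kira: 06:35-08:55, 15:55-16:40.
Zara ∩ Maria ∩ Kavya ∩ Wiremu ∩ Kira ∩ Jamal: 06:35-08:55, 15:55-16:40.
The first common window of at least 75 minutes is 06:35-08:55, so the earliest start is 06:35.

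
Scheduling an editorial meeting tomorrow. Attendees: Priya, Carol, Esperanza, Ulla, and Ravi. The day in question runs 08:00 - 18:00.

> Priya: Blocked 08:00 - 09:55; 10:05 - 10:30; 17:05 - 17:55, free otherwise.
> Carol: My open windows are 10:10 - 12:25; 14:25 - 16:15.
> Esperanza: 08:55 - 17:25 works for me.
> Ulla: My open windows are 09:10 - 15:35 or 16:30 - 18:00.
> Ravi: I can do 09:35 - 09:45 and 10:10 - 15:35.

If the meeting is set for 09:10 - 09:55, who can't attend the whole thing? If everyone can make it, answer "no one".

Carol, Priya, Ravi

Priya free: 09:55-10:05, 10:30-17:05, 17:55-18:00 (invert busy blocks within the working day).
Carol free: 10:10-12:25, 14:25-16:15.
Esperanza free: 08:55-17:25.
Ulla free: 09:10-15:35, 16:30-18:00.
Ravi free: 09:35-09:45, 10:10-15:35.
Priya: not fully free for 09:10-09:55. Carol: not fully free for 09:10-09:55. Esperanza: free for 09:10-09:55. Ulla: free for 09:10-09:55. Ravi: not fully free for 09:10-09:55.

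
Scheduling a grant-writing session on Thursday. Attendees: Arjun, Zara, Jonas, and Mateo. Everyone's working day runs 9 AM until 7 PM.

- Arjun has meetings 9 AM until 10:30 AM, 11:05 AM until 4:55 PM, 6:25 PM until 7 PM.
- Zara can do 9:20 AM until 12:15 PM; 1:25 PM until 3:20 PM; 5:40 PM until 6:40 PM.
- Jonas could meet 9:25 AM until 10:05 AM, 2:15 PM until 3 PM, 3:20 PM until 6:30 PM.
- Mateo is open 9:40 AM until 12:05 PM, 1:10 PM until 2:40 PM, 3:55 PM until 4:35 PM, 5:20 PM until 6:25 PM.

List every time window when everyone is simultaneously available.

Arjun free: 10:30-11:05, 16:55-18:25 (invert busy blocks within the working day).
Zara free: 09:20-12:15, 13:25-15:20, 17:40-18:40.
Jonas free: 09:25-10:05, 14:15-15:00, 15:20-18:30.
Mateo free: 09:40-12:05, 13:10-14:40, 15:55-16:35, 17:20-18:25.
Arjun ∩ Zara: 10:30-11:05, 17:40-18:25.
Arjun ∩ Zara ∩ Jonas: 17:40-18:25.
Arjun ∩ Zara ∩ Jonas ∩ Mateo: 17:40-18:25.

17:40-18:25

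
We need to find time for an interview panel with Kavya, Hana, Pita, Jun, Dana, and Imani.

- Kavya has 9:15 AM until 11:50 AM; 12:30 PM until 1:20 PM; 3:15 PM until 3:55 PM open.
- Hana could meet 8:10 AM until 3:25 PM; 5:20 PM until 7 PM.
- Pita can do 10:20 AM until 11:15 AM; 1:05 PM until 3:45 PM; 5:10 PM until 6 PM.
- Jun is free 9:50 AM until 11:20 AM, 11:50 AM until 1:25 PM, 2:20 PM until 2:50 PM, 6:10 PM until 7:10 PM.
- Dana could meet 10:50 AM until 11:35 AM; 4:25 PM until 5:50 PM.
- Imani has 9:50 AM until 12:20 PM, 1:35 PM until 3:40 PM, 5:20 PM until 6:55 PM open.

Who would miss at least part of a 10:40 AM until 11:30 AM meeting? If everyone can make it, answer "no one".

Dana, Jun, Pita

Kavya: free for 10:40-11:30. Hana: free for 10:40-11:30. Pita: not fully free for 10:40-11:30. Jun: not fully free for 10:40-11:30. Dana: not fully free for 10:40-11:30. Imani: free for 10:40-11:30.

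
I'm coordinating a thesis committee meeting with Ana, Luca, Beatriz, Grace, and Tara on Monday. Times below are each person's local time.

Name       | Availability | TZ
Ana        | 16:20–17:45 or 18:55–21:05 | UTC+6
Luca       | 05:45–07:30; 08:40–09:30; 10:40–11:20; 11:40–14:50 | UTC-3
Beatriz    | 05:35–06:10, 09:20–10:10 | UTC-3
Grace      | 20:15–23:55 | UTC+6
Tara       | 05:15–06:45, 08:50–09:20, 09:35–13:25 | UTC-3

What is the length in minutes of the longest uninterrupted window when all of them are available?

Ana in UTC: 10:20-11:45, 12:55-15:05 (subtract 6h to convert from UTC+6).
Luca in UTC: 08:45-10:30, 11:40-12:30, 13:40-14:20, 14:40-17:50 (add 3h to convert from UTC-3).
Beatriz in UTC: 08:35-09:10, 12:20-13:10 (add 3h to convert from UTC-3).
Grace in UTC: 14:15-17:55 (subtract 6h to convert from UTC+6).
Tara in UTC: 08:15-09:45, 11:50-12:20, 12:35-16:25 (add 3h to convert from UTC-3).
Ana ∩ Luca: 10:20-10:30, 11:40-11:45, 13:40-14:20, 14:40-15:05.
Ana ∩ Luca ∩ Beatriz: ∅.
Ana ∩ Luca ∩ Beatriz ∩ Grace: ∅.
Ana ∩ Luca ∩ Beatriz ∩ Grace ∩ Tara: ∅.
There is no time when everyone is free.
No common window exists, so the longest block is 0 minutes.

0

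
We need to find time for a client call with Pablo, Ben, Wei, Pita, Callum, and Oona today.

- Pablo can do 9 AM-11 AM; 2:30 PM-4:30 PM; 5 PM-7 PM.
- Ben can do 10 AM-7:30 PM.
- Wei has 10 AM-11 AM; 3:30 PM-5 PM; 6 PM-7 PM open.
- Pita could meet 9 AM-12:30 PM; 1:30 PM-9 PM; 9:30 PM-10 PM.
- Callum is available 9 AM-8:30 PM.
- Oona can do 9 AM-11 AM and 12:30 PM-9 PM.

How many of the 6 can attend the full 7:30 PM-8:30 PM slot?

3

Pita, Callum, and Oona can make the full 19:30-20:30 slot — that's 3.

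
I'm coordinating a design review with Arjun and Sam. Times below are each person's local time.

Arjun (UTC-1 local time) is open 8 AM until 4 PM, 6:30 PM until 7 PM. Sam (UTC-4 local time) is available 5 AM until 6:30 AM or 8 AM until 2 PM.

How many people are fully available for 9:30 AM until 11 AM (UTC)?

1

Arjun in UTC: 09:00-17:00, 19:30-20:00 (add 1h to convert from UTC-1).
Sam in UTC: 09:00-10:30, 12:00-18:00 (add 4h to convert from UTC-4).
Arjun can make the full 09:30-11:00 slot — that's 1.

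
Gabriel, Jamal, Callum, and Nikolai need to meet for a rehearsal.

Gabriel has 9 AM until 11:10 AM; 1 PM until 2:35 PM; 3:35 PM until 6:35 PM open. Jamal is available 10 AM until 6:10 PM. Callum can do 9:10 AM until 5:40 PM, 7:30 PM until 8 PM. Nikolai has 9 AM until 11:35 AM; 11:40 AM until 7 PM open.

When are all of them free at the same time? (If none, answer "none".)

Gabriel ∩ Jamal: 10:00-11:10, 13:00-14:35, 15:35-18:10.
Gabriel ∩ Jamal ∩ Callum: 10:00-11:10, 13:00-14:35, 15:35-17:40.
Gabriel ∩ Jamal ∩ Callum ∩ Nikolai: 10:00-11:10, 13:00-14:35, 15:35-17:40.

10:00-11:10, 13:00-14:35, 15:35-17:40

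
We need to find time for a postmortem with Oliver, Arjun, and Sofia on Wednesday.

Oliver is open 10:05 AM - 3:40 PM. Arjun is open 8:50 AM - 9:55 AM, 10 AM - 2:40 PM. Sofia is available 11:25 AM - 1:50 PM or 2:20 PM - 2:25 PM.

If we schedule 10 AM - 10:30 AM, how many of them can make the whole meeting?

Arjun can make the full 10:00-10:30 slot — that's 1.

1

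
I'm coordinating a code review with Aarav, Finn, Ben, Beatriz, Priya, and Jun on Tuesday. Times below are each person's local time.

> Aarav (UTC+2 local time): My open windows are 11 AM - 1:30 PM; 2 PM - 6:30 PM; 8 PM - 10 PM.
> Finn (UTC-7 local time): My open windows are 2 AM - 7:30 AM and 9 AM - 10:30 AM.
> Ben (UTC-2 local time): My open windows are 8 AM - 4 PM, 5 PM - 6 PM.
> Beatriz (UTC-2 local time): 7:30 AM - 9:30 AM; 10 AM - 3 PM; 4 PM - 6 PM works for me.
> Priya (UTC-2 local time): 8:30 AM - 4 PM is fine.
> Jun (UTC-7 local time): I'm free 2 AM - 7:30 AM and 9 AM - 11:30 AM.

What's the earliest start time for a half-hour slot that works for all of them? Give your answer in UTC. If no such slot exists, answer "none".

10:30

Aarav in UTC: 09:00-11:30, 12:00-16:30, 18:00-20:00 (subtract 2h to convert from UTC+2).
Finn in UTC: 09:00-14:30, 16:00-17:30 (add 7h to convert from UTC-7).
Ben in UTC: 10:00-18:00, 19:00-20:00 (add 2h to convert from UTC-2).
Beatriz in UTC: 09:30-11:30, 12:00-17:00, 18:00-20:00 (add 2h to convert from UTC-2).
Priya in UTC: 10:30-18:00 (add 2h to convert from UTC-2).
Jun in UTC: 09:00-14:30, 16:00-18:30 (add 7h to convert from UTC-7).
Aarav ∩ Finn: 09:00-11:30, 12:00-14:30, 16:00-16:30.
Aarav ∩ Finn ∩ Ben: 10:00-11:30, 12:00-14:30, 16:00-16:30.
Aarav ∩ Finn ∩ Ben ∩ Beatriz: 10:00-11:30, 12:00-14:30, 16:00-16:30.
Aarav ∩ Finn ∩ Ben ∩ Beatriz ∩ Priya: 10:30-11:30, 12:00-14:30, 16:00-16:30.
Aarav ∩ Finn ∩ Ben ∩ Beatriz ∩ Priya ∩ Jun: 10:30-11:30, 12:00-14:30, 16:00-16:30.
The first common window of at least 30 minutes is 10:30-11:30, so the earliest start is 10:30.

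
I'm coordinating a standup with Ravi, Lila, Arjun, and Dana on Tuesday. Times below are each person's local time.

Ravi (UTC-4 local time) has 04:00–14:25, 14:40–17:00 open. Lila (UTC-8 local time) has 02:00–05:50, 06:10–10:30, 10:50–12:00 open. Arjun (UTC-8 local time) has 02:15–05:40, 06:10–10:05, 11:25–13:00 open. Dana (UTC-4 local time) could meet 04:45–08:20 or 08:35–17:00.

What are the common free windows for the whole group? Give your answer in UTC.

10:15-12:20, 12:35-13:40, 14:10-18:05, 19:25-20:00

Ravi in UTC: 08:00-18:25, 18:40-21:00 (add 4h to convert from UTC-4).
Lila in UTC: 10:00-13:50, 14:10-18:30, 18:50-20:00 (add 8h to convert from UTC-8).
Arjun in UTC: 10:15-13:40, 14:10-18:05, 19:25-21:00 (add 8h to convert from UTC-8).
Dana in UTC: 08:45-12:20, 12:35-21:00 (add 4h to convert from UTC-4).
Ravi ∩ Lila: 10:00-13:50, 14:10-18:25, 18:50-20:00.
Ravi ∩ Lila ∩ Arjun: 10:15-13:40, 14:10-18:05, 19:25-20:00.
Ravi ∩ Lila ∩ Arjun ∩ Dana: 10:15-12:20, 12:35-13:40, 14:10-18:05, 19:25-20:00.
Those are the intersection windows.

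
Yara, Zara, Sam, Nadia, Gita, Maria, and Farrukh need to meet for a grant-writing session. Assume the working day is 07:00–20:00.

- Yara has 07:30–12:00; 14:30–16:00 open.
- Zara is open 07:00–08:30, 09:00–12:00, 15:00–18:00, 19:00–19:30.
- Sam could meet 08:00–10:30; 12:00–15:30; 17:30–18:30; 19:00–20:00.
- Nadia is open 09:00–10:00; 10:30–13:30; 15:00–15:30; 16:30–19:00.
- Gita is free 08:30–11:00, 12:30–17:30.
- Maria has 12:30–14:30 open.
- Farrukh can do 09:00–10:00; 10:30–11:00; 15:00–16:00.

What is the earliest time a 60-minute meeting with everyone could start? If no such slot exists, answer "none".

none

Yara ∩ Zara: 07:30-08:30, 09:00-12:00, 15:00-16:00.
Yara ∩ Zara ∩ Sam: 08:00-08:30, 09:00-10:30, 15:00-15:30.
Yara ∩ Zara ∩ Sam ∩ Nadia: 09:00-10:00, 15:00-15:30.
Yara ∩ Zara ∩ Sam ∩ Nadia ∩ Gita: 09:00-10:00, 15:00-15:30.
Yara ∩ Zara ∩ Sam ∩ Nadia ∩ Gita ∩ Maria: ∅.
Yara ∩ Zara ∩ Sam ∩ Nadia ∩ Gita ∩ Maria ∩ Farrukh: ∅.
There is no time when everyone is free.
No common window is at least 60 minutes long.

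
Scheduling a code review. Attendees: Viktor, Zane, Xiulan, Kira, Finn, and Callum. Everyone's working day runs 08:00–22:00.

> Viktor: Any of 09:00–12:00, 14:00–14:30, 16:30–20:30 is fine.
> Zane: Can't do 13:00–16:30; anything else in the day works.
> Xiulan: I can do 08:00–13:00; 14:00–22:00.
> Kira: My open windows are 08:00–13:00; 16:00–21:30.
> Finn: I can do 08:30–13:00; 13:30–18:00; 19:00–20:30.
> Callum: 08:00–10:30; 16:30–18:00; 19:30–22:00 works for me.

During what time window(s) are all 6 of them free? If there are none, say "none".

09:00-10:30, 16:30-18:00, 19:30-20:30

Viktor free: 09:00-12:00, 14:00-14:30, 16:30-20:30.
Zane free: 08:00-13:00, 16:30-22:00 (invert busy blocks within the working day).
Xiulan free: 08:00-13:00, 14:00-22:00.
Kira free: 08:00-13:00, 16:00-21:30.
Finn free: 08:30-13:00, 13:30-18:00, 19:00-20:30.
Callum free: 08:00-10:30, 16:30-18:00, 19:30-22:00.
Viktor ∩ Zane: 09:00-12:00, 16:30-20:30.
Viktor ∩ Zane ∩ Xiulan: 09:00-12:00, 16:30-20:30.
Viktor ∩ Zane ∩ Xiulan ∩ Kira: 09:00-12:00, 16:30-20:30.
Viktor ∩ Zane ∩ Xiulan ∩ Kira ∩ Finn: 09:00-12:00, 16:30-18:00, 19:00-20:30.
Viktor ∩ Zane ∩ Xiulan ∩ Kira ∩ Finn ∩ Callum: 09:00-10:30, 16:30-18:00, 19:30-20:30.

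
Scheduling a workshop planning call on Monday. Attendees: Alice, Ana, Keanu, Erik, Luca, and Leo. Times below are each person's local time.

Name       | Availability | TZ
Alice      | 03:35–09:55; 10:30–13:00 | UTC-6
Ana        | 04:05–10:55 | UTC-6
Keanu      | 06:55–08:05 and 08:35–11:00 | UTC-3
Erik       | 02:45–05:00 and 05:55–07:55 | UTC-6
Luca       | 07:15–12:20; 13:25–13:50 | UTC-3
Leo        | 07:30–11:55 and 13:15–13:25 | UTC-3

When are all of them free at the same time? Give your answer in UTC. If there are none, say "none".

Alice in UTC: 09:35-15:55, 16:30-19:00 (add 6h to convert from UTC-6).
Ana in UTC: 10:05-16:55 (add 6h to convert from UTC-6).
Keanu in UTC: 09:55-11:05, 11:35-14:00 (add 3h to convert from UTC-3).
Erik in UTC: 08:45-11:00, 11:55-13:55 (add 6h to convert from UTC-6).
Luca in UTC: 10:15-15:20, 16:25-16:50 (add 3h to convert from UTC-3).
Leo in UTC: 10:30-14:55, 16:15-16:25 (add 3h to convert from UTC-3).
Alice ∩ Ana: 10:05-15:55, 16:30-16:55.
Alice ∩ Ana ∩ Keanu: 10:05-11:05, 11:35-14:00.
Alice ∩ Ana ∩ Keanu ∩ Erik: 10:05-11:00, 11:55-13:55.
Alice ∩ Ana ∩ Keanu ∩ Erik ∩ Luca: 10:15-11:00, 11:55-13:55.
Alice ∩ Ana ∩ Keanu ∩ Erik ∩ Luca ∩ Leo: 10:30-11:00, 11:55-13:55.

10:30-11:00, 11:55-13:55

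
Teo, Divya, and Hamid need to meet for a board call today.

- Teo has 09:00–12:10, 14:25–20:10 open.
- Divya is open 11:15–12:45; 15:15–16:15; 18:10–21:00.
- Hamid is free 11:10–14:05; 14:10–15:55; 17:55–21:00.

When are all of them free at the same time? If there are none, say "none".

Teo ∩ Divya: 11:15-12:10, 15:15-16:15, 18:10-20:10.
Teo ∩ Divya ∩ Hamid: 11:15-12:10, 15:15-15:55, 18:10-20:10.
So the common availability across everyone is 11:15-12:10, 15:15-15:55, 18:10-20:10.

11:15-12:10, 15:15-15:55, 18:10-20:10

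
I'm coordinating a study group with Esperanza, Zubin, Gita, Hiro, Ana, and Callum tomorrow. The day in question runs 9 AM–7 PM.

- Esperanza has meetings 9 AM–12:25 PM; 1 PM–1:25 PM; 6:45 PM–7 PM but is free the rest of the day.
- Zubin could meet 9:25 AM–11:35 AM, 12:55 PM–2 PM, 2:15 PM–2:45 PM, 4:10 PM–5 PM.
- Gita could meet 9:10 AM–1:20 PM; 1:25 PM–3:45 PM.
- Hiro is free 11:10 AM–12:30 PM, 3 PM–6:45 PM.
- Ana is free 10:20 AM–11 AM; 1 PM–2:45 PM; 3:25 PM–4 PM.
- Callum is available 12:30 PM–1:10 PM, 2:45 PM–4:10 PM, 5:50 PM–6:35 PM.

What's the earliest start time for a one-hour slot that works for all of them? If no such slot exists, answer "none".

none

Esperanza free: 12:25-13:00, 13:25-18:45 (invert busy blocks within the working day).
Zubin free: 09:25-11:35, 12:55-14:00, 14:15-14:45, 16:10-17:00.
Gita free: 09:10-13:20, 13:25-15:45.
Hiro free: 11:10-12:30, 15:00-18:45.
Ana free: 10:20-11:00, 13:00-14:45, 15:25-16:00.
Callum free: 12:30-13:10, 14:45-16:10, 17:50-18:35.
Esperanza ∩ Zubin: 12:55-13:00, 13:25-14:00, 14:15-14:45, 16:10-17:00.
Esperanza ∩ Zubin ∩ Gita: 12:55-13:00, 13:25-14:00, 14:15-14:45.
Esperanza ∩ Zubin ∩ Gita ∩ Hiro: ∅.
Esperanza ∩ Zubin ∩ Gita ∩ Hiro ∩ Ana: ∅.
Esperanza ∩ Zubin ∩ Gita ∩ Hiro ∩ Ana ∩ Callum: ∅.
There is no time when everyone is free.
No common window is at least 60 minutes long.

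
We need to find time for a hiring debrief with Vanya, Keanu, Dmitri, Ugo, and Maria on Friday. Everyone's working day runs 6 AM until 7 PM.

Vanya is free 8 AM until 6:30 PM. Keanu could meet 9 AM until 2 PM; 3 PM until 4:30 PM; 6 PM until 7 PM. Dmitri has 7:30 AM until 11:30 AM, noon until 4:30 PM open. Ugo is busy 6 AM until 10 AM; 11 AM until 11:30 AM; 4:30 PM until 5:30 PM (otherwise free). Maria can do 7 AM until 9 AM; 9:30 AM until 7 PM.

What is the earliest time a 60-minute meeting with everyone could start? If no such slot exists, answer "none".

10:00

Vanya free: 08:00-18:30.
Keanu free: 09:00-14:00, 15:00-16:30, 18:00-19:00.
Dmitri free: 07:30-11:30, 12:00-16:30.
Ugo free: 10:00-11:00, 11:30-16:30, 17:30-19:00 (invert busy blocks within the working day).
Maria free: 07:00-09:00, 09:30-19:00.
Vanya ∩ Keanu: 09:00-14:00, 15:00-16:30, 18:00-18:30.
Vanya ∩ Keanu ∩ Dmitri: 09:00-11:30, 12:00-14:00, 15:00-16:30.
Vanya ∩ Keanu ∩ Dmitri ∩ Ugo: 10:00-11:00, 12:00-14:00, 15:00-16:30.
Vanya ∩ Keanu ∩ Dmitri ∩ Ugo ∩ Maria: 10:00-11:00, 12:00-14:00, 15:00-16:30.
The first common window of at least 60 minutes is 10:00-11:00, so the earliest start is 10:00.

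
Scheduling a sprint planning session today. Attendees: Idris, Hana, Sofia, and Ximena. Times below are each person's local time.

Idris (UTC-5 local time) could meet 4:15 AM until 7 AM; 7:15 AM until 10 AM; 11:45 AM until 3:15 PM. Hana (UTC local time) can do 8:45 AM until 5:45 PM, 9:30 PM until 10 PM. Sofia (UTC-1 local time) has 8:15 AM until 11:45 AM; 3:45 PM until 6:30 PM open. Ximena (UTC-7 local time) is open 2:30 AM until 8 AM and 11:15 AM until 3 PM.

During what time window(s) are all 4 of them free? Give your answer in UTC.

09:30-12:00, 12:15-12:45

Idris in UTC: 09:15-12:00, 12:15-15:00, 16:45-20:15 (add 5h to convert from UTC-5).
Hana in UTC: 08:45-17:45, 21:30-22:00.
Sofia in UTC: 09:15-12:45, 16:45-19:30 (add 1h to convert from UTC-1).
Ximena in UTC: 09:30-15:00, 18:15-22:00 (add 7h to convert from UTC-7).
Idris ∩ Hana: 09:15-12:00, 12:15-15:00, 16:45-17:45.
Idris ∩ Hana ∩ Sofia: 09:15-12:00, 12:15-12:45, 16:45-17:45.
Idris ∩ Hana ∩ Sofia ∩ Ximena: 09:30-12:00, 12:15-12:45.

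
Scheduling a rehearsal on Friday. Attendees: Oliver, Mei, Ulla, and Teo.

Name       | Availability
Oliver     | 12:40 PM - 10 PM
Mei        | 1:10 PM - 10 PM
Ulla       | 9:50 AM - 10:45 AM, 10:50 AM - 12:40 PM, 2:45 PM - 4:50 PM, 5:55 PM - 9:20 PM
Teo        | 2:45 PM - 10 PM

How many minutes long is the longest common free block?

Oliver ∩ Mei: 13:10-22:00.
Oliver ∩ Mei ∩ Ulla: 14:45-16:50, 17:55-21:20.
Oliver ∩ Mei ∩ Ulla ∩ Teo: 14:45-16:50, 17:55-21:20.
So the common availability across everyone is 14:45-16:50, 17:55-21:20.
The longest is 17:55-21:20 at 205 minutes.

205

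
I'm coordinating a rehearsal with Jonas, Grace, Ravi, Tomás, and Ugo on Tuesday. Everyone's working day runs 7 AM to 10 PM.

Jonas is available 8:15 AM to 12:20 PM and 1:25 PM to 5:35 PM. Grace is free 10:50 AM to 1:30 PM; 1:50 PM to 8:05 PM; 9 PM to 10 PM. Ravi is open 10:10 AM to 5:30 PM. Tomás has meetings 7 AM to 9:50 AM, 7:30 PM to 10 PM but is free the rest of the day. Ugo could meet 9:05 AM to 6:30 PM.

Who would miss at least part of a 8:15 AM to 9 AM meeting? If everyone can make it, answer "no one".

Grace, Ravi, Tomás, Ugo

Jonas free: 08:15-12:20, 13:25-17:35.
Grace free: 10:50-13:30, 13:50-20:05, 21:00-22:00.
Ravi free: 10:10-17:30.
Tomás free: 09:50-19:30 (invert busy blocks within the working day).
Ugo free: 09:05-18:30.
Jonas: free for 08:15-09:00. Grace: not fully free for 08:15-09:00. Ravi: not fully free for 08:15-09:00. Tomás: not fully free for 08:15-09:00. Ugo: not fully free for 08:15-09:00.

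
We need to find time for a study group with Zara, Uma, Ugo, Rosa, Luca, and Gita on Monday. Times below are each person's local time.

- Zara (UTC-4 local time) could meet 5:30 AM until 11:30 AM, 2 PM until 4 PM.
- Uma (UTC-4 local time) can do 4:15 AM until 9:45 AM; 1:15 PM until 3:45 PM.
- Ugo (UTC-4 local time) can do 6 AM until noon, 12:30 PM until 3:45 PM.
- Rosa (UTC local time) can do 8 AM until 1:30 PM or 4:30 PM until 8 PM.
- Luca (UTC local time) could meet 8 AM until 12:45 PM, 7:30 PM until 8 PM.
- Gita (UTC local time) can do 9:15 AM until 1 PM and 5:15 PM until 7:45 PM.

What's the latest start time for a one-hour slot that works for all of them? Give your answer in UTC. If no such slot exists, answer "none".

Zara in UTC: 09:30-15:30, 18:00-20:00 (add 4h to convert from UTC-4).
Uma in UTC: 08:15-13:45, 17:15-19:45 (add 4h to convert from UTC-4).
Ugo in UTC: 10:00-16:00, 16:30-19:45 (add 4h to convert from UTC-4).
Rosa in UTC: 08:00-13:30, 16:30-20:00.
Luca in UTC: 08:00-12:45, 19:30-20:00.
Gita in UTC: 09:15-13:00, 17:15-19:45.
Zara ∩ Uma: 09:30-13:45, 18:00-19:45.
Zara ∩ Uma ∩ Ugo: 10:00-13:45, 18:00-19:45.
Zara ∩ Uma ∩ Ugo ∩ Rosa: 10:00-13:30, 18:00-19:45.
Zara ∩ Uma ∩ Ugo ∩ Rosa ∩ Luca: 10:00-12:45, 19:30-19:45.
Zara ∩ Uma ∩ Ugo ∩ Rosa ∩ Luca ∩ Gita: 10:00-12:45, 19:30-19:45.
So the common availability across everyone is 10:00-12:45, 19:30-19:45.
The last common window of at least 60 minutes is 10:00-12:45; a 60-minute meeting can start as late as 11:45 and still end by 12:45.

11:45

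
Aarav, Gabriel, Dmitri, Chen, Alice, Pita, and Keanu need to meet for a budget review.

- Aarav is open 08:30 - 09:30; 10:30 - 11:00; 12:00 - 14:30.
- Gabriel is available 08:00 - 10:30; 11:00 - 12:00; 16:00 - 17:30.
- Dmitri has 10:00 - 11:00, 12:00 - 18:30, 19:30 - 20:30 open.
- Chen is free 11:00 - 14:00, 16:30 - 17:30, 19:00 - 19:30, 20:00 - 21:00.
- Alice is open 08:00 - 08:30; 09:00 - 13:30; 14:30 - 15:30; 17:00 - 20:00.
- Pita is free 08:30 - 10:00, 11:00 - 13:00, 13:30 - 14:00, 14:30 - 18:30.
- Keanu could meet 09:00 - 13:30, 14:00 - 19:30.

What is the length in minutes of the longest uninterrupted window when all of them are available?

Aarav ∩ Gabriel: 08:30-09:30.
Aarav ∩ Gabriel ∩ Dmitri: ∅.
Aarav ∩ Gabriel ∩ Dmitri ∩ Chen: ∅.
Aarav ∩ Gabriel ∩ Dmitri ∩ Chen ∩ Alice: ∅.
Aarav ∩ Gabriel ∩ Dmitri ∩ Chen ∩ Alice ∩ Pita: ∅.
Aarav ∩ Gabriel ∩ Dmitri ∩ Chen ∩ Alice ∩ Pita ∩ Keanu: ∅.
There is no time when everyone is free.
No common window exists, so the longest block is 0 minutes.

0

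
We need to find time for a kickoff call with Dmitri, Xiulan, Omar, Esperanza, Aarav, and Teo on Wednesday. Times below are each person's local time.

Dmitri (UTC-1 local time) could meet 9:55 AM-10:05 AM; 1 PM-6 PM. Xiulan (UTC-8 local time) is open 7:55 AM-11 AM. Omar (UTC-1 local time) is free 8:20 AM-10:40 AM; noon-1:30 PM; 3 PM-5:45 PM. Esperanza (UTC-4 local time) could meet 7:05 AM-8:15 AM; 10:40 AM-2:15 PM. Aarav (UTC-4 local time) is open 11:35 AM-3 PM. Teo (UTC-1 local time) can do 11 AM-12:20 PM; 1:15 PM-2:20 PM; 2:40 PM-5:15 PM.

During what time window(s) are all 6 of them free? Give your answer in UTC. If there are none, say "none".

Dmitri in UTC: 10:55-11:05, 14:00-19:00 (add 1h to convert from UTC-1).
Xiulan in UTC: 15:55-19:00 (add 8h to convert from UTC-8).
Omar in UTC: 09:20-11:40, 13:00-14:30, 16:00-18:45 (add 1h to convert from UTC-1).
Esperanza in UTC: 11:05-12:15, 14:40-18:15 (add 4h to convert from UTC-4).
Aarav in UTC: 15:35-19:00 (add 4h to convert from UTC-4).
Teo in UTC: 12:00-13:20, 14:15-15:20, 15:40-18:15 (add 1h to convert from UTC-1).
Dmitri ∩ Xiulan: 15:55-19:00.
Dmitri ∩ Xiulan ∩ Omar: 16:00-18:45.
Dmitri ∩ Xiulan ∩ Omar ∩ Esperanza: 16:00-18:15.
Dmitri ∩ Xiulan ∩ Omar ∩ Esperanza ∩ Aarav: 16:00-18:15.
Dmitri ∩ Xiulan ∩ Omar ∩ Esperanza ∩ Aarav ∩ Teo: 16:00-18:15.

16:00-18:15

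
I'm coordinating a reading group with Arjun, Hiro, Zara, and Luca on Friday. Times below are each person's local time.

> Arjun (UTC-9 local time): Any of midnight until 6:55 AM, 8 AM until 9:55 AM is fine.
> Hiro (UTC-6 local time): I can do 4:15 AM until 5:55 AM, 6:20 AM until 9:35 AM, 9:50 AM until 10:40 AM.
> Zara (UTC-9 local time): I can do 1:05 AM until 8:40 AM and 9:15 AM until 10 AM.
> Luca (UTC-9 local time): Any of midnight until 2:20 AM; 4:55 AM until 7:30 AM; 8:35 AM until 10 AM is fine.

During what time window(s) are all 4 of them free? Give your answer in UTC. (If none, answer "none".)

10:15-11:20, 13:55-15:35, 15:50-15:55

Arjun in UTC: 09:00-15:55, 17:00-18:55 (add 9h to convert from UTC-9).
Hiro in UTC: 10:15-11:55, 12:20-15:35, 15:50-16:40 (add 6h to convert from UTC-6).
Zara in UTC: 10:05-17:40, 18:15-19:00 (add 9h to convert from UTC-9).
Luca in UTC: 09:00-11:20, 13:55-16:30, 17:35-19:00 (add 9h to convert from UTC-9).
Arjun ∩ Hiro: 10:15-11:55, 12:20-15:35, 15:50-15:55.
Arjun ∩ Hiro ∩ Zara: 10:15-11:55, 12:20-15:35, 15:50-15:55.
Arjun ∩ Hiro ∩ Zara ∩ Luca: 10:15-11:20, 13:55-15:35, 15:50-15:55.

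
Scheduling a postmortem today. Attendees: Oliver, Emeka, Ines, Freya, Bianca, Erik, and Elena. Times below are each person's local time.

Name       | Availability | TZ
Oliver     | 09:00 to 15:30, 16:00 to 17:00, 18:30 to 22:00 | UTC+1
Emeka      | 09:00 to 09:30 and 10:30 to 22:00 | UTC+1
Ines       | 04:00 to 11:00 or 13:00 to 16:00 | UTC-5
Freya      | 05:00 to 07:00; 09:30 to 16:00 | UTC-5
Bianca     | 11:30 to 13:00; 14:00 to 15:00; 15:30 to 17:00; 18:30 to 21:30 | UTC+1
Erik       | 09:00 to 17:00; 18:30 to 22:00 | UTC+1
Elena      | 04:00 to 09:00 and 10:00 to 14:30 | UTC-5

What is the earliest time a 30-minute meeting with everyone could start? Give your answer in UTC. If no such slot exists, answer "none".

10:30

Oliver in UTC: 08:00-14:30, 15:00-16:00, 17:30-21:00 (subtract 1h to convert from UTC+1).
Emeka in UTC: 08:00-08:30, 09:30-21:00 (subtract 1h to convert from UTC+1).
Ines in UTC: 09:00-16:00, 18:00-21:00 (add 5h to convert from UTC-5).
Freya in UTC: 10:00-12:00, 14:30-21:00 (add 5h to convert from UTC-5).
Bianca in UTC: 10:30-12:00, 13:00-14:00, 14:30-16:00, 17:30-20:30 (subtract 1h to convert from UTC+1).
Erik in UTC: 08:00-16:00, 17:30-21:00 (subtract 1h to convert from UTC+1).
Elena in UTC: 09:00-14:00, 15:00-19:30 (add 5h to convert from UTC-5).
Oliver ∩ Emeka: 08:00-08:30, 09:30-14:30, 15:00-16:00, 17:30-21:00.
Oliver ∩ Emeka ∩ Ines: 09:30-14:30, 15:00-16:00, 18:00-21:00.
Oliver ∩ Emeka ∩ Ines ∩ Freya: 10:00-12:00, 15:00-16:00, 18:00-21:00.
Oliver ∩ Emeka ∩ Ines ∩ Freya ∩ Bianca: 10:30-12:00, 15:00-16:00, 18:00-20:30.
Oliver ∩ Emeka ∩ Ines ∩ Freya ∩ Bianca ∩ Erik: 10:30-12:00, 15:00-16:00, 18:00-20:30.
Oliver ∩ Emeka ∩ Ines ∩ Freya ∩ Bianca ∩ Erik ∩ Elena: 10:30-12:00, 15:00-16:00, 18:00-19:30.
Those are the intersection windows.
The first common window of at least 30 minutes is 10:30-12:00, so the earliest start is 10:30.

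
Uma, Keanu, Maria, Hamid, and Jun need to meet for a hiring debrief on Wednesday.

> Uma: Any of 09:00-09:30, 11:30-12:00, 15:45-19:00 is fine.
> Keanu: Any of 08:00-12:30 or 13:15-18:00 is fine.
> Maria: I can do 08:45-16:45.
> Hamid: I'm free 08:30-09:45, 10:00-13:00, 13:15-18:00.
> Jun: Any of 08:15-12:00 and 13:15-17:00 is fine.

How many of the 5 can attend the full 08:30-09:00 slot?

Keanu, Hamid, and Jun can make the full 08:30-09:00 slot — that's 3.

3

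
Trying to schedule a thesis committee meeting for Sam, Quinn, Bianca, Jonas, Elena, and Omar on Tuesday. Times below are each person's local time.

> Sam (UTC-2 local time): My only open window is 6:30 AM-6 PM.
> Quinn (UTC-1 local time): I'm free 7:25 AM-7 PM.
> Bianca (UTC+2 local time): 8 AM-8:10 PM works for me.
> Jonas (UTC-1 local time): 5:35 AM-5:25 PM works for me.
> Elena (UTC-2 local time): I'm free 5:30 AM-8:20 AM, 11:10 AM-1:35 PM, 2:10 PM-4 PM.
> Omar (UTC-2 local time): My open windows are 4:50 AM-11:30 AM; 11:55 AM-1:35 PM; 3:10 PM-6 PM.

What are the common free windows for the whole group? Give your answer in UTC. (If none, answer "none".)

08:30-10:20, 13:10-13:30, 13:55-15:35, 17:10-18:00

Sam in UTC: 08:30-20:00 (add 2h to convert from UTC-2).
Quinn in UTC: 08:25-20:00 (add 1h to convert from UTC-1).
Bianca in UTC: 06:00-18:10 (subtract 2h to convert from UTC+2).
Jonas in UTC: 06:35-18:25 (add 1h to convert from UTC-1).
Elena in UTC: 07:30-10:20, 13:10-15:35, 16:10-18:00 (add 2h to convert from UTC-2).
Omar in UTC: 06:50-13:30, 13:55-15:35, 17:10-20:00 (add 2h to convert from UTC-2).
Sam ∩ Quinn: 08:30-20:00.
Sam ∩ Quinn ∩ Bianca: 08:30-18:10.
Sam ∩ Quinn ∩ Bianca ∩ Jonas: 08:30-18:10.
Sam ∩ Quinn ∩ Bianca ∩ Jonas ∩ Elena: 08:30-10:20, 13:10-15:35, 16:10-18:00.
Sam ∩ Quinn ∩ Bianca ∩ Jonas ∩ Elena ∩ Omar: 08:30-10:20, 13:10-13:30, 13:55-15:35, 17:10-18:00.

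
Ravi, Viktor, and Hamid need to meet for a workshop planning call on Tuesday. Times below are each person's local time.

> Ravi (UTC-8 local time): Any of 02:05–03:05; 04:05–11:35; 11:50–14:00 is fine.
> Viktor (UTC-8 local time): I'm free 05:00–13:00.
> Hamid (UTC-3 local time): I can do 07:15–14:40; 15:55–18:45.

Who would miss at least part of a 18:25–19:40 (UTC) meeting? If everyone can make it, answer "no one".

Hamid, Ravi

Ravi in UTC: 10:05-11:05, 12:05-19:35, 19:50-22:00 (add 8h to convert from UTC-8).
Viktor in UTC: 13:00-21:00 (add 8h to convert from UTC-8).
Hamid in UTC: 10:15-17:40, 18:55-21:45 (add 3h to convert from UTC-3).
Ravi: not fully free for 18:25-19:40. Viktor: free for 18:25-19:40. Hamid: not fully free for 18:25-19:40.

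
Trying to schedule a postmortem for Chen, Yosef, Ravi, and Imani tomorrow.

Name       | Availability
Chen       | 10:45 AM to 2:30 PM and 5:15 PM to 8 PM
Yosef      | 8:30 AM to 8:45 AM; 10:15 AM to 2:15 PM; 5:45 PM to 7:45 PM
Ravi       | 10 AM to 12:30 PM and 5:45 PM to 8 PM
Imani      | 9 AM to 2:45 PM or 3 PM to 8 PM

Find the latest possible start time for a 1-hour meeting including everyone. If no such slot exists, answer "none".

18:45

Chen ∩ Yosef: 10:45-14:15, 17:45-19:45.
Chen ∩ Yosef ∩ Ravi: 10:45-12:30, 17:45-19:45.
Chen ∩ Yosef ∩ Ravi ∩ Imani: 10:45-12:30, 17:45-19:45.
So the common availability across everyone is 10:45-12:30, 17:45-19:45.
The last common window of at least 60 minutes is 17:45-19:45; a 60-minute meeting can start as late as 18:45 and still end by 19:45.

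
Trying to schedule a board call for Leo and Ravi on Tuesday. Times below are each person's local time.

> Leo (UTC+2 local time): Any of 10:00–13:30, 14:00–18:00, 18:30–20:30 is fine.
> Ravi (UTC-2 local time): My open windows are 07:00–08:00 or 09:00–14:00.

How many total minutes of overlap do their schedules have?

330

Leo in UTC: 08:00-11:30, 12:00-16:00, 16:30-18:30 (subtract 2h to convert from UTC+2).
Ravi in UTC: 09:00-10:00, 11:00-16:00 (add 2h to convert from UTC-2).
Leo ∩ Ravi: 09:00-10:00, 11:00-11:30, 12:00-16:00.
Summing the common windows: 60 + 30 + 240 = 330 minutes.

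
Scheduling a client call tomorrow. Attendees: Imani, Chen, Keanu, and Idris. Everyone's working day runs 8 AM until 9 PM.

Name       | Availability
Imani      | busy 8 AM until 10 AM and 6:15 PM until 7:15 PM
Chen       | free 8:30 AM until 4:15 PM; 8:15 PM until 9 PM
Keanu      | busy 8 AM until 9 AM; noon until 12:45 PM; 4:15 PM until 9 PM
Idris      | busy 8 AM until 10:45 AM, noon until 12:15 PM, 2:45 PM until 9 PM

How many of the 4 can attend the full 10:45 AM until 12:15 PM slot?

2

Imani free: 10:00-18:15, 19:15-21:00 (invert busy blocks within the working day).
Chen free: 08:30-16:15, 20:15-21:00.
Keanu free: 09:00-12:00, 12:45-16:15 (invert busy blocks within the working day).
Idris free: 10:45-12:00, 12:15-14:45 (invert busy blocks within the working day).
Imani and Chen can make the full 10:45-12:15 slot — that's 2.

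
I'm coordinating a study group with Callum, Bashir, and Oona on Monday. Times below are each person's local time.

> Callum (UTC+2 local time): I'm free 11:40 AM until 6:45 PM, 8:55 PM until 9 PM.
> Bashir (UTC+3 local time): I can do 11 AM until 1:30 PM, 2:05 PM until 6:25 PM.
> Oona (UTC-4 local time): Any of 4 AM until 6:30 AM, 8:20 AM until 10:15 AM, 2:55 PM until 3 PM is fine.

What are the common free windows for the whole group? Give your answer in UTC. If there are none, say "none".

Callum in UTC: 09:40-16:45, 18:55-19:00 (subtract 2h to convert from UTC+2).
Bashir in UTC: 08:00-10:30, 11:05-15:25 (subtract 3h to convert from UTC+3).
Oona in UTC: 08:00-10:30, 12:20-14:15, 18:55-19:00 (add 4h to convert from UTC-4).
Callum ∩ Bashir: 09:40-10:30, 11:05-15:25.
Callum ∩ Bashir ∩ Oona: 09:40-10:30, 12:20-14:15.

09:40-10:30, 12:20-14:15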